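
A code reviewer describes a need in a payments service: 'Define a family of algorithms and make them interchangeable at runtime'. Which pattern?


This matches the Strategy pattern

Strategy


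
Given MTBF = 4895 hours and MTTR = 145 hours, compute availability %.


Availability = MTBF / (MTBF + MTTR)
Availability = 4895 / (4895 + 145)
Availability = 4895 / 5040
Availability = 97.123%

97.123%


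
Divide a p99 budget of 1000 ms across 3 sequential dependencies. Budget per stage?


Formula: per_stage = total_budget / stages
per_stage = 1000 / 3
per_stage = 333.33 ms

333.33 ms


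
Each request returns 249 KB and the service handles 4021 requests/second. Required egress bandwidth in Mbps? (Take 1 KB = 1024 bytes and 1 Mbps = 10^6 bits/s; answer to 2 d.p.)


Formula: Mbps = payload_bytes * RPS * 8 / 1e6
Payload per request = 249 KB = 249 * 1024 = 254976 bytes
Total bytes/sec = 254976 * 4021 = 1025258496
Total bits/sec = 1025258496 * 8 = 8202067968
Mbps = 8202067968 / 1e6 = 8202.07

8202.07 Mbps


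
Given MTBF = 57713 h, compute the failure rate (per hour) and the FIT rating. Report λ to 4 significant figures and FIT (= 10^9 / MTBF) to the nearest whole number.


Formula: λ = 1 / MTBF; FIT = λ × 1e9 = 1e9 / MTBF
λ = 1 / 57713 ≈ 1.733e-05 failures/hour
FIT = 1e9 / 57713 ≈ 17327 failures per 1e9 hours (nearest whole number)

λ = 1.733e-05 /h, FIT = 17327


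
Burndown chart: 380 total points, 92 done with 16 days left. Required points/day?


Formula: Required rate = Remaining points / Days left
Remaining = 380 - 92 = 288 points
Required rate = 288 / 16 = 18.0 points/day

18.0 points/day


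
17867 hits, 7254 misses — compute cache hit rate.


Formula: hit rate = hits / (hits + misses) * 100
hit rate = 17867 / (17867 + 7254) * 100
hit rate = 17867 / 25121 * 100
hit rate = 71.12%

71.12%


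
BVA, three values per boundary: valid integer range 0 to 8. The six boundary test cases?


Range: [0, 8]
Boundaries: just below min, min, min+1, max-1, max, just above max
Values: [-1, 0, 1, 7, 8, 9]

[-1, 0, 1, 7, 8, 9]


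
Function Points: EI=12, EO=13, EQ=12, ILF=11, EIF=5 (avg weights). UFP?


UFP = EI*4 + EO*5 + EQ*4 + ILF*10 + EIF*7
UFP = 12*4 + 13*5 + 12*4 + 11*10 + 5*7
UFP = 48 + 65 + 48 + 110 + 35
UFP = 306

306


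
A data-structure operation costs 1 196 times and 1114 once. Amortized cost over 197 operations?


Formula: Amortized cost = Total cost / Operations
Total cost = (196 * 1) + (1 * 1114)
Total cost = 196 + 1114 = 1310
Amortized = 1310 / 197 = 6.6497

6.6497


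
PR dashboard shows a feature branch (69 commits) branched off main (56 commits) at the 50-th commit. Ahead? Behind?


Common ancestor: commit #50
feature commits after divergence: 69 - 50 = 19
main commits after divergence: 56 - 50 = 6
feature is 19 commits ahead of main
main is 6 commits ahead of feature

feature ahead: 19, main ahead: 6


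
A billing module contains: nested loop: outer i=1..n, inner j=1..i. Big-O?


Reasoning: triangle: n(n+1)/2 ~ n^2/2
Complexity: O(n^2)

O(n^2)


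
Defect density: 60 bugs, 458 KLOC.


Defect density = defects / KLOC
Defect density = 60 / 458
Defect density = 0.131 defects/KLOC

0.131 defects/KLOC


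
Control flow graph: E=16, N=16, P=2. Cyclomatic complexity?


Formula: V(G) = E - N + 2P
V(G) = 16 - 16 + 2*2
V(G) = 0 + 4
V(G) = 4

4


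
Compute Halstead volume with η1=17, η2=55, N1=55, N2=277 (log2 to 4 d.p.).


Formula: V = N * log2(η), where N = N1 + N2 and η = η1 + η2
η = 17 + 55 = 72
N = 55 + 277 = 332
log2(72) ≈ 6.1699
V = 332 * 6.1699 = 2048.41

2048.41


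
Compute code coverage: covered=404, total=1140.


Coverage = covered / total * 100
Coverage = 404 / 1140 * 100
Coverage = 35.44%

35.44%


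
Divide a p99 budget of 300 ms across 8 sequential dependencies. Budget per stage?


Formula: per_stage = total_budget / stages
per_stage = 300 / 8
per_stage = 37.5 ms

37.5 ms


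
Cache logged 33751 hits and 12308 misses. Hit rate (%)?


Formula: hit rate = hits / (hits + misses) * 100
hit rate = 33751 / (33751 + 12308) * 100
hit rate = 33751 / 46059 * 100
hit rate = 73.28%

73.28%


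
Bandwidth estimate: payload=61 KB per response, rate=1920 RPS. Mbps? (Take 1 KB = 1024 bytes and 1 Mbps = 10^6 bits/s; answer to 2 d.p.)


Formula: Mbps = payload_bytes * RPS * 8 / 1e6
Payload per request = 61 KB = 61 * 1024 = 62464 bytes
Total bytes/sec = 62464 * 1920 = 119930880
Total bits/sec = 119930880 * 8 = 959447040
Mbps = 959447040 / 1e6 = 959.45

959.45 Mbps


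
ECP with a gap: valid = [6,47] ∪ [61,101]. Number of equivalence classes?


Valid ranges: [6,47] and [61,101]
Class 1: x < 6 — invalid
Class 2: 6 ≤ x ≤ 47 — valid
Class 3: 47 < x < 61 — invalid (gap between ranges)
Class 4: 61 ≤ x ≤ 101 — valid
Class 5: x > 101 — invalid
Total equivalence classes: 5

5 equivalence classes


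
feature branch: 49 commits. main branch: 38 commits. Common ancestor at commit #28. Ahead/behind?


Common ancestor: commit #28
feature commits after divergence: 49 - 28 = 21
main commits after divergence: 38 - 28 = 10
feature is 21 commits ahead of main
main is 10 commits ahead of feature

feature ahead: 21, main ahead: 10


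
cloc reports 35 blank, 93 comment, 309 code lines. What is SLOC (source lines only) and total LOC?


Total LOC = blank + comment + code
Total LOC = 35 + 93 + 309 = 437
SLOC (source only) = code = 309

Total LOC: 437, SLOC: 309


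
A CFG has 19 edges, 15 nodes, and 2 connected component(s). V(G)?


Formula: V(G) = E - N + 2P
V(G) = 19 - 15 + 2*2
V(G) = 4 + 4
V(G) = 8

8


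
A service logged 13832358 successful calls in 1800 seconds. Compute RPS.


Formula: throughput = requests / seconds
throughput = 13832358 / 1800
throughput = 7684.64 requests/second

7684.64 requests/second


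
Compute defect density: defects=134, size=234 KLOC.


Defect density = defects / KLOC
Defect density = 134 / 234
Defect density = 0.573 defects/KLOC

0.573 defects/KLOC


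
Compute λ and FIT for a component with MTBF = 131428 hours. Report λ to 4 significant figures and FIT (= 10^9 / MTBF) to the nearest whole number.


Formula: λ = 1 / MTBF; FIT = λ × 1e9 = 1e9 / MTBF
λ = 1 / 131428 ≈ 7.609e-06 failures/hour
FIT = 1e9 / 131428 ≈ 7609 failures per 1e9 hours (nearest whole number)

λ = 7.609e-06 /h, FIT = 7609


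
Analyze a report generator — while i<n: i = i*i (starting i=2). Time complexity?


Reasoning: squaring drives double-exponential growth; iterations ~ log log n
Complexity: O(log log n)

O(log log n)


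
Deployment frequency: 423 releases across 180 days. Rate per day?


Formula: deployments per day = releases / days
= 423 / 180
= 2.35 deploys/day
(equivalently, 16.45 deploys/week)

2.35 deploys/day


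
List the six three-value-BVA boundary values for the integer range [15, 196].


Range: [15, 196]
Boundaries: just below min, min, min+1, max-1, max, just above max
Values: [14, 15, 16, 195, 196, 197]

[14, 15, 16, 195, 196, 197]


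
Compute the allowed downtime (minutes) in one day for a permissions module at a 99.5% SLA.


Formula: allowed downtime = period * (100 - SLA) / 100
Period (day) = 1440 minutes
Unavailability fraction = (100 - 99.5) / 100
Allowed downtime = 1440 * (100 - 99.5) / 100
Allowed downtime = 7.2 minutes

7.2 minutes


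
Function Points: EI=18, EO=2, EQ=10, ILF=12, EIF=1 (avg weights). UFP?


UFP = EI*4 + EO*5 + EQ*4 + ILF*10 + EIF*7
UFP = 18*4 + 2*5 + 10*4 + 12*10 + 1*7
UFP = 72 + 10 + 40 + 120 + 7
UFP = 249

249


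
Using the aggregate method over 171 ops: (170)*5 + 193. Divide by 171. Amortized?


Formula: Amortized cost = Total cost / Operations
Total cost = (170 * 5) + (1 * 193)
Total cost = 850 + 193 = 1043
Amortized = 1043 / 171 = 6.0994

6.0994


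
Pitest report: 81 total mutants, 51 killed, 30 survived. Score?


Mutation score = killed / total * 100
Mutation score = 51 / 81 * 100
Mutation score = 62.96%

62.96%


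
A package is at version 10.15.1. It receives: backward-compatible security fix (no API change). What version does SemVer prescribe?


Current: 10.15.1
Change category: 'backward-compatible security fix (no API change)' → patch bump
SemVer rule: patch bump → increment PATCH (MAJOR and MINOR unchanged)
New: 10.15.2

10.15.2


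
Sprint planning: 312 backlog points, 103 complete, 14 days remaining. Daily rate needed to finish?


Formula: Required rate = Remaining points / Days left
Remaining = 312 - 103 = 209 points
Required rate = 209 / 14 = 14.93 points/day

14.93 points/day


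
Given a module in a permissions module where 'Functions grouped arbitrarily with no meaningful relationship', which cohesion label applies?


Reasoning: Worst: random grouping
Type: Coincidental cohesion

Coincidental cohesion


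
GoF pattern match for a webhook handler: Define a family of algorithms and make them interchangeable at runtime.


This matches the Strategy pattern

Strategy


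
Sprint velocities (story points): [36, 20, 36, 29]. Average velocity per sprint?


Formula: Avg velocity = Total points / Number of sprints
Points: [36, 20, 36, 29]
Sum = 36 + 20 + 36 + 29 = 121
Avg velocity = 121 / 4 = 30.25 points/sprint

30.25 points/sprint


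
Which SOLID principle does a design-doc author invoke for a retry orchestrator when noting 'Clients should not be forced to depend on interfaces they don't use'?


This describes the Interface Segregation Principle (ISP)

Interface Segregation Principle (ISP)


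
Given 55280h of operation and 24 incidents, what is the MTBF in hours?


Formula: MTBF = Total operating time / Number of failures
MTBF = 55280 / 24
MTBF = 2303.33 hours

2303.33 hours


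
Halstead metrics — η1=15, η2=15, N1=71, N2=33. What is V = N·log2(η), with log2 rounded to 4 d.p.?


Formula: V = N * log2(η), where N = N1 + N2 and η = η1 + η2
η = 15 + 15 = 30
N = 71 + 33 = 104
log2(30) ≈ 4.9069
V = 104 * 4.9069 = 510.32

510.32


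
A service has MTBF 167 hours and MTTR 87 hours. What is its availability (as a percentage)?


Availability = MTBF / (MTBF + MTTR)
Availability = 167 / (167 + 87)
Availability = 167 / 254
Availability = 65.748%

65.748%


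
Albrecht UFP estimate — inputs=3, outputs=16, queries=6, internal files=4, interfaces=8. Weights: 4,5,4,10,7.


UFP = EI*4 + EO*5 + EQ*4 + ILF*10 + EIF*7
UFP = 3*4 + 16*5 + 6*4 + 4*10 + 8*7
UFP = 12 + 80 + 24 + 40 + 56
UFP = 212

212


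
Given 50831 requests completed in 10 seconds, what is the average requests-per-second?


Formula: throughput = requests / seconds
throughput = 50831 / 10
throughput = 5083.1 requests/second

5083.1 requests/second


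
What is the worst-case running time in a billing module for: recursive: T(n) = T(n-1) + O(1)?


Reasoning: linear recursion with constant work per frame
Complexity: O(n)

O(n)


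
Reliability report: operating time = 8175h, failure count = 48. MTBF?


Formula: MTBF = Total operating time / Number of failures
MTBF = 8175 / 48
MTBF = 170.31 hours

170.31 hours


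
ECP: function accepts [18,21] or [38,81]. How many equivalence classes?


Valid ranges: [18,21] and [38,81]
Class 1: x < 18 — invalid
Class 2: 18 ≤ x ≤ 21 — valid
Class 3: 21 < x < 38 — invalid (gap between ranges)
Class 4: 38 ≤ x ≤ 81 — valid
Class 5: x > 81 — invalid
Total equivalence classes: 5

5 equivalence classes


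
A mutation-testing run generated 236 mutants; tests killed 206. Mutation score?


Mutation score = killed / total * 100
Mutation score = 206 / 236 * 100
Mutation score = 87.29%

87.29%


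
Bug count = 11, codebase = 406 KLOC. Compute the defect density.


Defect density = defects / KLOC
Defect density = 11 / 406
Defect density = 0.027 defects/KLOC

0.027 defects/KLOC


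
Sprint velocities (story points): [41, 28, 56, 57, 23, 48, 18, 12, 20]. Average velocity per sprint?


Formula: Avg velocity = Total points / Number of sprints
Points: [41, 28, 56, 57, 23, 48, 18, 12, 20]
Sum = 41 + 28 + 56 + 57 + 23 + 48 + 18 + 12 + 20 = 303
Avg velocity = 303 / 9 = 33.67 points/sprint

33.67 points/sprint


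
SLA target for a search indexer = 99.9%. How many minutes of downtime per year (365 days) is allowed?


Formula: allowed downtime = period * (100 - SLA) / 100
Period (year (365 days)) = 525600 minutes
Unavailability fraction = (100 - 99.9) / 100
Allowed downtime = 525600 * (100 - 99.9) / 100
Allowed downtime = 525.6 minutes

525.6 minutes


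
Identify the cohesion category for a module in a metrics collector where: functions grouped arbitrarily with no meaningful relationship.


Reasoning: Worst: random grouping
Type: Coincidental cohesion

Coincidental cohesion


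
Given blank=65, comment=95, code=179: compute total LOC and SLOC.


Total LOC = blank + comment + code
Total LOC = 65 + 95 + 179 = 339
SLOC (source only) = code = 179

Total LOC: 339, SLOC: 179


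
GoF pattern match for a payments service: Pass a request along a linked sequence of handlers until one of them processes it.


This matches the Chain of Responsibility pattern

Chain of Responsibility


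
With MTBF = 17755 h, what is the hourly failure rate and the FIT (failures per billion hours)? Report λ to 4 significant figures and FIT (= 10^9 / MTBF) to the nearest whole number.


Formula: λ = 1 / MTBF; FIT = λ × 1e9 = 1e9 / MTBF
λ = 1 / 17755 ≈ 5.632e-05 failures/hour
FIT = 1e9 / 17755 ≈ 56322 failures per 1e9 hours (nearest whole number)

λ = 5.632e-05 /h, FIT = 56322


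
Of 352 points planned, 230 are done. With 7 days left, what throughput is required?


Formula: Required rate = Remaining points / Days left
Remaining = 352 - 230 = 122 points
Required rate = 122 / 7 = 17.43 points/day

17.43 points/day


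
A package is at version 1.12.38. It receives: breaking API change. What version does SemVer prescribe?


Current: 1.12.38
Change category: 'breaking API change' → major bump
SemVer rule: major bump → increment MAJOR, reset MINOR and PATCH to 0
New: 2.0.0

2.0.0


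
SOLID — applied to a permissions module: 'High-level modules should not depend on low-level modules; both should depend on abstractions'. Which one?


This describes the Dependency Inversion Principle (DIP)

Dependency Inversion Principle (DIP)


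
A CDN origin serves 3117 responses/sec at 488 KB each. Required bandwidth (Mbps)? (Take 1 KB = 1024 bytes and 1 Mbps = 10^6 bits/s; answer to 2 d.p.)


Formula: Mbps = payload_bytes * RPS * 8 / 1e6
Payload per request = 488 KB = 488 * 1024 = 499712 bytes
Total bytes/sec = 499712 * 3117 = 1557602304
Total bits/sec = 1557602304 * 8 = 12460818432
Mbps = 12460818432 / 1e6 = 12460.82

12460.82 Mbps


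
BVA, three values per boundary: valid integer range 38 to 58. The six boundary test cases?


Range: [38, 58]
Boundaries: just below min, min, min+1, max-1, max, just above max
Values: [37, 38, 39, 57, 58, 59]

[37, 38, 39, 57, 58, 59]


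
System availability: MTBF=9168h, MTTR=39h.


Availability = MTBF / (MTBF + MTTR)
Availability = 9168 / (9168 + 39)
Availability = 9168 / 9207
Availability = 99.5764%

99.5764%


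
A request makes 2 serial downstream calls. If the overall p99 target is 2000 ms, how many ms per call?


Formula: per_stage = total_budget / stages
per_stage = 2000 / 2
per_stage = 1000.0 ms

1000.0 ms


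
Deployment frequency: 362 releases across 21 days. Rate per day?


Formula: deployments per day = releases / days
= 362 / 21
= 17.238 deploys/day
(equivalently, 120.67 deploys/week)

17.238 deploys/day


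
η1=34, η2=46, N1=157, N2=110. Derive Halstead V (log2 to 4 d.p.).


Formula: V = N * log2(η), where N = N1 + N2 and η = η1 + η2
η = 34 + 46 = 80
N = 157 + 110 = 267
log2(80) ≈ 6.3219
V = 267 * 6.3219 = 1687.95

1687.95


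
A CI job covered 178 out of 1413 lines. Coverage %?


Coverage = covered / total * 100
Coverage = 178 / 1413 * 100
Coverage = 12.6%

12.6%


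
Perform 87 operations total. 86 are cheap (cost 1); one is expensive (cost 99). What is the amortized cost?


Formula: Amortized cost = Total cost / Operations
Total cost = (86 * 1) + (1 * 99)
Total cost = 86 + 99 = 185
Amortized = 185 / 87 = 2.1264

2.1264


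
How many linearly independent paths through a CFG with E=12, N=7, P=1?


Formula: V(G) = E - N + 2P
V(G) = 12 - 7 + 2*1
V(G) = 5 + 2
V(G) = 7

7


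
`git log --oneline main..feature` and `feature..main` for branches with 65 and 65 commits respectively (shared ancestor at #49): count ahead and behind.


Common ancestor: commit #49
feature commits after divergence: 65 - 49 = 16
main commits after divergence: 65 - 49 = 16
feature is 16 commits ahead of main
main is 16 commits ahead of feature

feature ahead: 16, main ahead: 16


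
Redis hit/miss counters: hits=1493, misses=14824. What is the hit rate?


Formula: hit rate = hits / (hits + misses) * 100
hit rate = 1493 / (1493 + 14824) * 100
hit rate = 1493 / 16317 * 100
hit rate = 9.15%

9.15%


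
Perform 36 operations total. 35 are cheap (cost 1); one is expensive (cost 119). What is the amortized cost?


Formula: Amortized cost = Total cost / Operations
Total cost = (35 * 1) + (1 * 119)
Total cost = 35 + 119 = 154
Amortized = 154 / 36 = 4.2778

4.2778


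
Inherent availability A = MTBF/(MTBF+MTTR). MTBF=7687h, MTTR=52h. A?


Availability = MTBF / (MTBF + MTTR)
Availability = 7687 / (7687 + 52)
Availability = 7687 / 7739
Availability = 99.3281%

99.3281%


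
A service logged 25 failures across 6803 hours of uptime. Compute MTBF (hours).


Formula: MTBF = Total operating time / Number of failures
MTBF = 6803 / 25
MTBF = 272.12 hours

272.12 hours


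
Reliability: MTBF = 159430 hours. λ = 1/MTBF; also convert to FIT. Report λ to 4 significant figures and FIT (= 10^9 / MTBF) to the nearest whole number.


Formula: λ = 1 / MTBF; FIT = λ × 1e9 = 1e9 / MTBF
λ = 1 / 159430 ≈ 6.272e-06 failures/hour
FIT = 1e9 / 159430 ≈ 6272 failures per 1e9 hours (nearest whole number)

λ = 6.272e-06 /h, FIT = 6272


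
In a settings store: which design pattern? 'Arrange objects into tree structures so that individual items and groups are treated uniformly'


This matches the Composite pattern

Composite


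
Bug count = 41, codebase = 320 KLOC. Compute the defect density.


Defect density = defects / KLOC
Defect density = 41 / 320
Defect density = 0.128 defects/KLOC

0.128 defects/KLOC


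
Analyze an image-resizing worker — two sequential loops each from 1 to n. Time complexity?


Reasoning: sequential dominates: O(n) + O(n) = O(n)
Complexity: O(n)

O(n)


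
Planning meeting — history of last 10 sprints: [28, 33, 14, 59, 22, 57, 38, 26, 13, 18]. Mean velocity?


Formula: Avg velocity = Total points / Number of sprints
Points: [28, 33, 14, 59, 22, 57, 38, 26, 13, 18]
Sum = 28 + 33 + 14 + 59 + 22 + 57 + 38 + 26 + 13 + 18 = 308
Avg velocity = 308 / 10 = 30.8 points/sprint

30.8 points/sprint


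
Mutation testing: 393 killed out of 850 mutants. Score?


Mutation score = killed / total * 100
Mutation score = 393 / 850 * 100
Mutation score = 46.24%

46.24%


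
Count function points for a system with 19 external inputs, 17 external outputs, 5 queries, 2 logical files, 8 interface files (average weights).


UFP = EI*4 + EO*5 + EQ*4 + ILF*10 + EIF*7
UFP = 19*4 + 17*5 + 5*4 + 2*10 + 8*7
UFP = 76 + 85 + 20 + 20 + 56
UFP = 257

257


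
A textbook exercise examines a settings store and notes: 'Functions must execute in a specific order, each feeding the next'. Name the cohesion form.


Reasoning: Output of one is input to next
Type: Sequential cohesion

Sequential cohesion


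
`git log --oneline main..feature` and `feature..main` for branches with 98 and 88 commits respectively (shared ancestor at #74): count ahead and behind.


Common ancestor: commit #74
feature commits after divergence: 98 - 74 = 24
main commits after divergence: 88 - 74 = 14
feature is 24 commits ahead of main
main is 14 commits ahead of feature

feature ahead: 24, main ahead: 14


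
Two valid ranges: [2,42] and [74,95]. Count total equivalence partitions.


Valid ranges: [2,42] and [74,95]
Class 1: x < 2 — invalid
Class 2: 2 ≤ x ≤ 42 — valid
Class 3: 42 < x < 74 — invalid (gap between ranges)
Class 4: 74 ≤ x ≤ 95 — valid
Class 5: x > 95 — invalid
Total equivalence classes: 5

5 equivalence classes


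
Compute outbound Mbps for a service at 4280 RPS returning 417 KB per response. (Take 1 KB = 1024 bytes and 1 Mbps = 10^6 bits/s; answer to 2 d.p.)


Formula: Mbps = payload_bytes * RPS * 8 / 1e6
Payload per request = 417 KB = 417 * 1024 = 427008 bytes
Total bytes/sec = 427008 * 4280 = 1827594240
Total bits/sec = 1827594240 * 8 = 14620753920
Mbps = 14620753920 / 1e6 = 14620.75

14620.75 Mbps


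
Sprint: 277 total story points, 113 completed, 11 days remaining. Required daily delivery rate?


Formula: Required rate = Remaining points / Days left
Remaining = 277 - 113 = 164 points
Required rate = 164 / 11 = 14.91 points/day

14.91 points/day


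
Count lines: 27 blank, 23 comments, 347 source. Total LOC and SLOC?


Total LOC = blank + comment + code
Total LOC = 27 + 23 + 347 = 397
SLOC (source only) = code = 347

Total LOC: 397, SLOC: 347


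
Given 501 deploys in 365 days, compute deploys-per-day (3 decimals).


Formula: deployments per day = releases / days
= 501 / 365
= 1.373 deploys/day
(equivalently, 9.61 deploys/week)

1.373 deploys/day


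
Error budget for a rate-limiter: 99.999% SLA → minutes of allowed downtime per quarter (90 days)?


Formula: allowed downtime = period * (100 - SLA) / 100
Period (quarter (90 days)) = 129600 minutes
Unavailability fraction = (100 - 99.999) / 100
Allowed downtime = 129600 * (100 - 99.999) / 100
Allowed downtime = 1.296 minutes

1.296 minutes


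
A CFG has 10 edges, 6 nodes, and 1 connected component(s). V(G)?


Formula: V(G) = E - N + 2P
V(G) = 10 - 6 + 2*1
V(G) = 4 + 2
V(G) = 6

6


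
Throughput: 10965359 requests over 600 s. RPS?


Formula: throughput = requests / seconds
throughput = 10965359 / 600
throughput = 18275.6 requests/second

18275.6 requests/second


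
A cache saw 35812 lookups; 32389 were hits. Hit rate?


Formula: hit rate = hits / (hits + misses) * 100
hit rate = 32389 / (32389 + 3423) * 100
hit rate = 32389 / 35812 * 100
hit rate = 90.44%

90.44%


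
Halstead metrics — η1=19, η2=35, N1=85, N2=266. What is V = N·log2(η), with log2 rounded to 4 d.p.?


Formula: V = N * log2(η), where N = N1 + N2 and η = η1 + η2
η = 19 + 35 = 54
N = 85 + 266 = 351
log2(54) ≈ 5.7549
V = 351 * 5.7549 = 2019.97

2019.97


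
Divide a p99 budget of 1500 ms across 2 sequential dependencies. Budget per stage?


Formula: per_stage = total_budget / stages
per_stage = 1500 / 2
per_stage = 750.0 ms

750.0 ms


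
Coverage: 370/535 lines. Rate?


Coverage = covered / total * 100
Coverage = 370 / 535 * 100
Coverage = 69.16%

69.16%


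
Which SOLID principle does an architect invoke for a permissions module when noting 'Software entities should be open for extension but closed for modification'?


This describes the Open/Closed Principle (OCP)

Open/Closed Principle (OCP)


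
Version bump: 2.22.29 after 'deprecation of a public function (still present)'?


Current: 2.22.29
Change category: 'deprecation of a public function (still present)' → minor bump
SemVer rule: minor bump → increment MINOR, reset PATCH to 0 (MAJOR unchanged)
New: 2.23.0

2.23.0


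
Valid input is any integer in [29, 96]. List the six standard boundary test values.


Range: [29, 96]
Boundaries: just below min, min, min+1, max-1, max, just above max
Values: [28, 29, 30, 95, 96, 97]

[28, 29, 30, 95, 96, 97]


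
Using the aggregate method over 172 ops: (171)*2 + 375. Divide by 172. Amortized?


Formula: Amortized cost = Total cost / Operations
Total cost = (171 * 2) + (1 * 375)
Total cost = 342 + 375 = 717
Amortized = 717 / 172 = 4.1686

4.1686


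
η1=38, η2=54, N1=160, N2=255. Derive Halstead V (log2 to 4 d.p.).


Formula: V = N * log2(η), where N = N1 + N2 and η = η1 + η2
η = 38 + 54 = 92
N = 160 + 255 = 415
log2(92) ≈ 6.5236
V = 415 * 6.5236 = 2707.29

2707.29


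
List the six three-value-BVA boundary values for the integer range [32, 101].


Range: [32, 101]
Boundaries: just below min, min, min+1, max-1, max, just above max
Values: [31, 32, 33, 100, 101, 102]

[31, 32, 33, 100, 101, 102]


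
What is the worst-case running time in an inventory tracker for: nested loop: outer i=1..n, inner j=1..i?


Reasoning: triangle: n(n+1)/2 ~ n^2/2
Complexity: O(n^2)

O(n^2)


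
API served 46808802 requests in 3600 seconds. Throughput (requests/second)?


Formula: throughput = requests / seconds
throughput = 46808802 / 3600
throughput = 13002.45 requests/second

13002.45 requests/second


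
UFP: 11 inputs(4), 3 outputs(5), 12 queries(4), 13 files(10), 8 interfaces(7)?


UFP = EI*4 + EO*5 + EQ*4 + ILF*10 + EIF*7
UFP = 11*4 + 3*5 + 12*4 + 13*10 + 8*7
UFP = 44 + 15 + 48 + 130 + 56
UFP = 293

293


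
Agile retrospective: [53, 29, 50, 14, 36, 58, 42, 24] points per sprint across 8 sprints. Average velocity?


Formula: Avg velocity = Total points / Number of sprints
Points: [53, 29, 50, 14, 36, 58, 42, 24]
Sum = 53 + 29 + 50 + 14 + 36 + 58 + 42 + 24 = 306
Avg velocity = 306 / 8 = 38.25 points/sprint

38.25 points/sprint


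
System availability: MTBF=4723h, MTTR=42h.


Availability = MTBF / (MTBF + MTTR)
Availability = 4723 / (4723 + 42)
Availability = 4723 / 4765
Availability = 99.1186%

99.1186%


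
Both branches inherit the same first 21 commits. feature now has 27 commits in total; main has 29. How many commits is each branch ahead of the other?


Common ancestor: commit #21
feature commits after divergence: 27 - 21 = 6
main commits after divergence: 29 - 21 = 8
feature is 6 commits ahead of main
main is 8 commits ahead of feature

feature ahead: 6, main ahead: 8


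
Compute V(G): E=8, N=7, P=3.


Formula: V(G) = E - N + 2P
V(G) = 8 - 7 + 2*3
V(G) = 1 + 6
V(G) = 7

7


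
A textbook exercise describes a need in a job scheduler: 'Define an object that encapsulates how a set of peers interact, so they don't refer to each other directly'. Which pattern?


This matches the Mediator pattern

Mediator


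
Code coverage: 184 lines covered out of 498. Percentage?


Coverage = covered / total * 100
Coverage = 184 / 498 * 100
Coverage = 36.95%

36.95%


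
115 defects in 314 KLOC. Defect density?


Defect density = defects / KLOC
Defect density = 115 / 314
Defect density = 0.366 defects/KLOC

0.366 defects/KLOC


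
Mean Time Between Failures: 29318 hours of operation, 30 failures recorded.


Formula: MTBF = Total operating time / Number of failures
MTBF = 29318 / 30
MTBF = 977.27 hours

977.27 hours


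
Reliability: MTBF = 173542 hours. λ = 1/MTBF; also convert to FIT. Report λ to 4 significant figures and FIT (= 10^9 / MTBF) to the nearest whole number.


Formula: λ = 1 / MTBF; FIT = λ × 1e9 = 1e9 / MTBF
λ = 1 / 173542 ≈ 5.762e-06 failures/hour
FIT = 1e9 / 173542 ≈ 5762 failures per 1e9 hours (nearest whole number)

λ = 5.762e-06 /h, FIT = 5762


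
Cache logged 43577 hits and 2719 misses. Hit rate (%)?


Formula: hit rate = hits / (hits + misses) * 100
hit rate = 43577 / (43577 + 2719) * 100
hit rate = 43577 / 46296 * 100
hit rate = 94.13%

94.13%


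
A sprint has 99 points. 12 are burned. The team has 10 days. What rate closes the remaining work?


Formula: Required rate = Remaining points / Days left
Remaining = 99 - 12 = 87 points
Required rate = 87 / 10 = 8.7 points/day

8.7 points/day


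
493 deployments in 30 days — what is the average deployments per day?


Formula: deployments per day = releases / days
= 493 / 30
= 16.433 deploys/day
(equivalently, 115.03 deploys/week)

16.433 deploys/day


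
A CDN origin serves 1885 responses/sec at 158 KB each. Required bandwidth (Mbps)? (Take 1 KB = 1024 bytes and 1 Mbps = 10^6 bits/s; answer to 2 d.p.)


Formula: Mbps = payload_bytes * RPS * 8 / 1e6
Payload per request = 158 KB = 158 * 1024 = 161792 bytes
Total bytes/sec = 161792 * 1885 = 304977920
Total bits/sec = 304977920 * 8 = 2439823360
Mbps = 2439823360 / 1e6 = 2439.82

2439.82 Mbps


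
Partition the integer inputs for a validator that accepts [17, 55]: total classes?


Valid range: [17, 55]
Class 1: x < 17 — invalid
Class 2: 17 ≤ x ≤ 55 — valid
Class 3: x > 55 — invalid
Total equivalence classes: 3

3 equivalence classes


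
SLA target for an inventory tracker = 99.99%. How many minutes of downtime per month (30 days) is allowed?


Formula: allowed downtime = period * (100 - SLA) / 100
Period (month (30 days)) = 43200 minutes
Unavailability fraction = (100 - 99.99) / 100
Allowed downtime = 43200 * (100 - 99.99) / 100
Allowed downtime = 4.32 minutes

4.32 minutes


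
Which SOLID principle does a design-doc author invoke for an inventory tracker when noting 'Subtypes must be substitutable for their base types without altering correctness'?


This describes the Liskov Substitution Principle (LSP)

Liskov Substitution Principle (LSP)


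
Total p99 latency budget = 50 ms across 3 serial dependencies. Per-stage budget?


Formula: per_stage = total_budget / stages
per_stage = 50 / 3
per_stage = 16.67 ms

16.67 ms


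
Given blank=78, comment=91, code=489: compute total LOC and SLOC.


Total LOC = blank + comment + code
Total LOC = 78 + 91 + 489 = 658
SLOC (source only) = code = 489

Total LOC: 658, SLOC: 489


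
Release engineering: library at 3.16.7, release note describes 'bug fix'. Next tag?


Current: 3.16.7
Change category: 'bug fix' → patch bump
SemVer rule: patch bump → increment PATCH (MAJOR and MINOR unchanged)
New: 3.16.8

3.16.8


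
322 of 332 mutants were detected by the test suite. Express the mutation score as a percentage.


Mutation score = killed / total * 100
Mutation score = 322 / 332 * 100
Mutation score = 96.99%

96.99%


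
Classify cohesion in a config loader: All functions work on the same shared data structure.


Reasoning: Functions share data
Type: Communicational cohesion

Communicational cohesion


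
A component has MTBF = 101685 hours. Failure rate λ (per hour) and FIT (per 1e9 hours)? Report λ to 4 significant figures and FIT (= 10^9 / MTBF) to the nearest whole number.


Formula: λ = 1 / MTBF; FIT = λ × 1e9 = 1e9 / MTBF
λ = 1 / 101685 ≈ 9.834e-06 failures/hour
FIT = 1e9 / 101685 ≈ 9834 failures per 1e9 hours (nearest whole number)

λ = 9.834e-06 /h, FIT = 9834


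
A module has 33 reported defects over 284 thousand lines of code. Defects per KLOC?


Defect density = defects / KLOC
Defect density = 33 / 284
Defect density = 0.116 defects/KLOC

0.116 defects/KLOC


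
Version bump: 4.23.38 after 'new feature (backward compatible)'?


Current: 4.23.38
Change category: 'new feature (backward compatible)' → minor bump
SemVer rule: minor bump → increment MINOR, reset PATCH to 0 (MAJOR unchanged)
New: 4.24.0

4.24.0


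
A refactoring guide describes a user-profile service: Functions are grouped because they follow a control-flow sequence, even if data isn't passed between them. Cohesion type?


Reasoning: Grouped by order of execution within a routine, not by data flow
Type: Procedural cohesion

Procedural cohesion


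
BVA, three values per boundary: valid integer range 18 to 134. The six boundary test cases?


Range: [18, 134]
Boundaries: just below min, min, min+1, max-1, max, just above max
Values: [17, 18, 19, 133, 134, 135]

[17, 18, 19, 133, 134, 135]


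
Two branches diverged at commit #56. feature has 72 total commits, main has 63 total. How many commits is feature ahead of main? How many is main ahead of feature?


Common ancestor: commit #56
feature commits after divergence: 72 - 56 = 16
main commits after divergence: 63 - 56 = 7
feature is 16 commits ahead of main
main is 7 commits ahead of feature

feature ahead: 16, main ahead: 7


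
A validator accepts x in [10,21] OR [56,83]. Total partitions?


Valid ranges: [10,21] and [56,83]
Class 1: x < 10 — invalid
Class 2: 10 ≤ x ≤ 21 — valid
Class 3: 21 < x < 56 — invalid (gap between ranges)
Class 4: 56 ≤ x ≤ 83 — valid
Class 5: x > 83 — invalid
Total equivalence classes: 5

5 equivalence classes


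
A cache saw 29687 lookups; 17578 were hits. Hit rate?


Formula: hit rate = hits / (hits + misses) * 100
hit rate = 17578 / (17578 + 12109) * 100
hit rate = 17578 / 29687 * 100
hit rate = 59.21%

59.21%


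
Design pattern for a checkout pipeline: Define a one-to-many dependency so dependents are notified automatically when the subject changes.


This matches the Observer pattern

Observer


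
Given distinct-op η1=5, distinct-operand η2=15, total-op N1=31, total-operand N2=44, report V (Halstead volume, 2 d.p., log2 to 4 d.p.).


Formula: V = N * log2(η), where N = N1 + N2 and η = η1 + η2
η = 5 + 15 = 20
N = 31 + 44 = 75
log2(20) ≈ 4.3219
V = 75 * 4.3219 = 324.14

324.14


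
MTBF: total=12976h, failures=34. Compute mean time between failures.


Formula: MTBF = Total operating time / Number of failures
MTBF = 12976 / 34
MTBF = 381.65 hours

381.65 hours


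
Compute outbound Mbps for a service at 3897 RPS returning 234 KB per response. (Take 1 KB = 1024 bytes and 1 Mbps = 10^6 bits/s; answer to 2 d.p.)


Formula: Mbps = payload_bytes * RPS * 8 / 1e6
Payload per request = 234 KB = 234 * 1024 = 239616 bytes
Total bytes/sec = 239616 * 3897 = 933783552
Total bits/sec = 933783552 * 8 = 7470268416
Mbps = 7470268416 / 1e6 = 7470.27

7470.27 Mbps


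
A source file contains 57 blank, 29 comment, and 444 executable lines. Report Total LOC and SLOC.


Total LOC = blank + comment + code
Total LOC = 57 + 29 + 444 = 530
SLOC (source only) = code = 444

Total LOC: 530, SLOC: 444


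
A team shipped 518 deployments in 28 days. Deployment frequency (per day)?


Formula: deployments per day = releases / days
= 518 / 28
= 18.5 deploys/day
(equivalently, 129.5 deploys/week)

18.5 deploys/day


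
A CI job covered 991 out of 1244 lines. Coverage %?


Coverage = covered / total * 100
Coverage = 991 / 1244 * 100
Coverage = 79.66%

79.66%


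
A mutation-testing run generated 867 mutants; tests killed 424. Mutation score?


Mutation score = killed / total * 100
Mutation score = 424 / 867 * 100
Mutation score = 48.9%

48.9%


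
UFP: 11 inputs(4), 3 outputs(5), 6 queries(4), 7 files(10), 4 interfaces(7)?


UFP = EI*4 + EO*5 + EQ*4 + ILF*10 + EIF*7
UFP = 11*4 + 3*5 + 6*4 + 7*10 + 4*7
UFP = 44 + 15 + 24 + 70 + 28
UFP = 181

181


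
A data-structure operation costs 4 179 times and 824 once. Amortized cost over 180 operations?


Formula: Amortized cost = Total cost / Operations
Total cost = (179 * 4) + (1 * 824)
Total cost = 716 + 824 = 1540
Amortized = 1540 / 180 = 8.5556

8.5556


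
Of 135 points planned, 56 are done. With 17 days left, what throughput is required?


Formula: Required rate = Remaining points / Days left
Remaining = 135 - 56 = 79 points
Required rate = 79 / 17 = 4.65 points/day

4.65 points/day


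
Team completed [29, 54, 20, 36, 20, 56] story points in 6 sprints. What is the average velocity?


Formula: Avg velocity = Total points / Number of sprints
Points: [29, 54, 20, 36, 20, 56]
Sum = 29 + 54 + 20 + 36 + 20 + 56 = 215
Avg velocity = 215 / 6 = 35.83 points/sprint

35.83 points/sprint


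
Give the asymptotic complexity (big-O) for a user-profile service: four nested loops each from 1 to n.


Reasoning: four levels of nesting
Complexity: O(n^4)

O(n^4)


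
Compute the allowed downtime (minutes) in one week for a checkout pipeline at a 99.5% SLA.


Formula: allowed downtime = period * (100 - SLA) / 100
Period (week) = 10080 minutes
Unavailability fraction = (100 - 99.5) / 100
Allowed downtime = 10080 * (100 - 99.5) / 100
Allowed downtime = 50.4 minutes

50.4 minutes


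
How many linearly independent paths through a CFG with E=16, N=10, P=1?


Formula: V(G) = E - N + 2P
V(G) = 16 - 10 + 2*1
V(G) = 6 + 2
V(G) = 8

8


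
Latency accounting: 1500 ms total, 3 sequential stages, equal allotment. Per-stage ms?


Formula: per_stage = total_budget / stages
per_stage = 1500 / 3
per_stage = 500.0 ms

500.0 ms


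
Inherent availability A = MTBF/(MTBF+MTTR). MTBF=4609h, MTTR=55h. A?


Availability = MTBF / (MTBF + MTTR)
Availability = 4609 / (4609 + 55)
Availability = 4609 / 4664
Availability = 98.8208%

98.8208%


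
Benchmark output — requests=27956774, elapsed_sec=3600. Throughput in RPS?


Formula: throughput = requests / seconds
throughput = 27956774 / 3600
throughput = 7765.77 requests/second

7765.77 requests/second


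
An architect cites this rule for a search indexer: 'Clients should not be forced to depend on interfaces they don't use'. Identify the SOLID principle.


This describes the Interface Segregation Principle (ISP)

Interface Segregation Principle (ISP)


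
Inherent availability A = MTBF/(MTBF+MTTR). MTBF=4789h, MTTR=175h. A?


Availability = MTBF / (MTBF + MTTR)
Availability = 4789 / (4789 + 175)
Availability = 4789 / 4964
Availability = 96.4746%

96.4746%


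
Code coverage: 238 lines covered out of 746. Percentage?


Coverage = covered / total * 100
Coverage = 238 / 746 * 100
Coverage = 31.9%

31.9%


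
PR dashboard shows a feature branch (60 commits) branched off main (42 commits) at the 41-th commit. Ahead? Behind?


Common ancestor: commit #41
feature commits after divergence: 60 - 41 = 19
main commits after divergence: 42 - 41 = 1
feature is 19 commits ahead of main
main is 1 commits ahead of feature

feature ahead: 19, main ahead: 1


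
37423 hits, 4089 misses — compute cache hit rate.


Formula: hit rate = hits / (hits + misses) * 100
hit rate = 37423 / (37423 + 4089) * 100
hit rate = 37423 / 41512 * 100
hit rate = 90.15%

90.15%


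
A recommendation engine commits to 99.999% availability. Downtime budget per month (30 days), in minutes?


Formula: allowed downtime = period * (100 - SLA) / 100
Period (month (30 days)) = 43200 minutes
Unavailability fraction = (100 - 99.999) / 100
Allowed downtime = 43200 * (100 - 99.999) / 100
Allowed downtime = 0.432 minutes

0.432 minutes


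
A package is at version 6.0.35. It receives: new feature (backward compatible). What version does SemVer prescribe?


Current: 6.0.35
Change category: 'new feature (backward compatible)' → minor bump
SemVer rule: minor bump → increment MINOR, reset PATCH to 0 (MAJOR unchanged)
New: 6.1.0

6.1.0


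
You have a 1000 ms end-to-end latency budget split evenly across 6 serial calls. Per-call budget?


Formula: per_stage = total_budget / stages
per_stage = 1000 / 6
per_stage = 166.67 ms

166.67 ms


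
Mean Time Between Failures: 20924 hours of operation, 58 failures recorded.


Formula: MTBF = Total operating time / Number of failures
MTBF = 20924 / 58
MTBF = 360.76 hours

360.76 hours


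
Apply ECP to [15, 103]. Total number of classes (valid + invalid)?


Valid range: [15, 103]
Class 1: x < 15 — invalid
Class 2: 15 ≤ x ≤ 103 — valid
Class 3: x > 103 — invalid
Total equivalence classes: 3

3 equivalence classes


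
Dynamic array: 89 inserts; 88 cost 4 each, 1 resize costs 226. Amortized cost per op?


Formula: Amortized cost = Total cost / Operations
Total cost = (88 * 4) + (1 * 226)
Total cost = 352 + 226 = 578
Amortized = 578 / 89 = 6.4944

6.4944


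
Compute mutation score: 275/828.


Mutation score = killed / total * 100
Mutation score = 275 / 828 * 100
Mutation score = 33.21%

33.21%
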